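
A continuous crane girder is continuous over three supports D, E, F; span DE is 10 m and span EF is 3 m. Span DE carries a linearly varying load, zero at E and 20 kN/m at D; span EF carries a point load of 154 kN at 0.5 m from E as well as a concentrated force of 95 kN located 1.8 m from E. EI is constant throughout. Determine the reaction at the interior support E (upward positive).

Insert a hinge at E; M_E is the redundant, and each span becomes simply supported.
Discontinuity in slope at E on the released structure — sum the simple-span end rotations:
  span DE: triangular load, peak 20: 7w₀L³/(360EI) = 388.9/EI
  span EF: point load 154 at a = 0.5: Pab(L + b)/(6LEI) = 58.82/EI
  span EF: point load 95 at a = 1.8: Pab(L + b)/(6LEI) = 47.88/EI
  relative rotation θ_0 = (388.9 + 106.7)/EI = 495.6/EI
A unit hogging moment at E produces rotation L₁/(3EI) + L₂/(3EI) = 4.333/EI.
Compatibility: M_E·(L₁+L₂)/(3EI) = θ_0, giving M_E = 114.4 kN·m (hogging).
Span DE, ΣM about D with M_E applied at E: R_E^{DE}·10 = 333.3 + 114.4, so R_E^{DE} = 44.77 kN and R_D = 100 − 44.77 = 55.23 kN.
Span EF, ΣM about F: R_E^{EF}·3 = 499 + 114.4, so R_E^{EF} = 204.5 kN and R_F = 249 − 204.5 = 44.54 kN.
R_E = 44.77 + 204.5 = 249.2 kN.

R_E = 249.2 kN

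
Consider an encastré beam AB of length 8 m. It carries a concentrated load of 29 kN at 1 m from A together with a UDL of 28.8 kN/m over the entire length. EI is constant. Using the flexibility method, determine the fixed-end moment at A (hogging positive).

Release both end moments; the primary structure is a simply-supported span AB with redundants M_A and M_B.
Simple-span end rotations at A and B under the given loads:
  at A: point load 29 at a = 1: Pab(L + b)/(6LEI) = 63.44/EI
  at B: point load 29 at a = 1: Pab(L + a)/(6LEI) = 38.06/EI
  at A: UDL 28.8: wL³/(24EI) = 614.4/EI
  at B: UDL 28.8: wL³/(24EI) = 614.4/EI
  θ_A0 = 677.8/EI,  θ_B0 = 652.5/EI
Flexibility coefficients: a unit moment at one end gives L/(3EI) there and L/(6EI) at the far end, so f₁₁ = f₂₂ = 2.667/EI and f₁₂ = f₂₁ = 1.333/EI.
Compatibility — zero rotation at each built-in end:
  2.667 M_A + 1.333 M_B = 677.8
  1.333 M_A + 2.667 M_B = 652.5
Solving the pair gives M_A = 175.8 kN·m and M_B = 156.8 kN·m (hogging).

M_A = 175.8 kN·m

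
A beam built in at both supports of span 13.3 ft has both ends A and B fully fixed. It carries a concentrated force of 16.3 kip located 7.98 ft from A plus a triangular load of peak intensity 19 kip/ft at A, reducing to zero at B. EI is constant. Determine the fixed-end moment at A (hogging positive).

Take the two fixed-end moments M_A, M_B as redundants; the released structure is the simple span AB.
On the primary (simply-supported) span, the end slopes from the loading are:
  at A: point load 16.3 at a = 7.98: Pab(L + b)/(6LEI) = 161.5/EI
  at B: point load 16.3 at a = 7.98: Pab(L + a)/(6LEI) = 184.5/EI
  at A: triangular load, peak 19: w₀L³/(45EI) = 993.3/EI
  at B: triangular load, peak 19: 7w₀L³/(360EI) = 869.2/EI
  θ_A0 = 1155/EI,  θ_B0 = 1054/EI
Flexibility coefficients: a unit moment at one end gives L/(3EI) there and L/(6EI) at the far end, so f₁₁ = f₂₂ = 4.433/EI and f₁₂ = f₂₁ = 2.217/EI.
Compatibility — zero rotation at each built-in end:
  4.433 M_A + 2.217 M_B = 1155
  2.217 M_A + 4.433 M_B = 1054
Solving the pair gives M_A = 188.9 kip·ft and M_B = 143.2 kip·ft (hogging).

M_A = 188.9 kip·ft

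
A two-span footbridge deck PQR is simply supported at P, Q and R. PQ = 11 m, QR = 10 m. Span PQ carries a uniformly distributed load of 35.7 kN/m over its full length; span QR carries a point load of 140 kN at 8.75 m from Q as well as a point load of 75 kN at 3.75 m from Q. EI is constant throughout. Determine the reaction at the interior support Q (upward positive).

Take M_Q as the redundant. Released structure: two simple spans PQ and QR with a hinge at Q.
End slopes at the hinge Q, treating each span as simply supported:
  span PQ: UDL 35.7: wL³/(24EI) = 1980/EI
  span QR: point load 140 at a = 8.75: Pab(L + b)/(6LEI) = 287.1/EI
  span QR: point load 75 at a = 3.75: Pab(L + b)/(6LEI) = 476.1/EI
  relative rotation θ_0 = (1980 + 763.2)/EI = 2743/EI
A unit hogging moment at Q produces rotation L₁/(3EI) + L₂/(3EI) = 7/EI.
Slope continuity at Q: θ_0 = M_Q·7/EI, so M_Q = 2743/7 = 391.9 kN·m (hogging).
Span PQ, ΣM about P with M_Q applied at Q: R_Q^{PQ}·11 = 2160 + 391.9, so R_Q^{PQ} = 232 kN and R_P = 392.7 − 232 = 160.7 kN.
Span QR, ΣM about R: R_Q^{QR}·10 = 643.8 + 391.9, so R_Q^{QR} = 103.6 kN and R_R = 215 − 103.6 = 111.4 kN.
R_Q = 232 + 103.6 = 335.5 kN.

R_Q = 335.5 kN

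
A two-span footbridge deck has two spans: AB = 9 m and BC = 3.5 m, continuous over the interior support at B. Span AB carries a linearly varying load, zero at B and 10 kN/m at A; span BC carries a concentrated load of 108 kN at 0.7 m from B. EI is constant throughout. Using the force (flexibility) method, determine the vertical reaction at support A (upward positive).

Insert a hinge at B; M_B is the redundant, and each span becomes simply supported.
Rotations at B on the released spans (each span's end-slope, ×1/EI):
  span AB: triangular load, peak 10: 7w₀L³/(360EI) = 141.8/EI
  span BC: point load 108 at a = 0.7: Pab(L + b)/(6LEI) = 63.5/EI
  relative rotation θ_0 = (141.8 + 63.5)/EI = 205.3/EI
A unit hogging moment at B produces rotation L₁/(3EI) + L₂/(3EI) = 4.167/EI.
Compatibility: M_B·(L₁+L₂)/(3EI) = θ_0, giving M_B = 49.26 kN·m (hogging).
Span AB, ΣM about A with M_B applied at B: R_B^{AB}·9 = 135 + 49.26, so R_B^{AB} = 20.47 kN and R_A = 45 − 20.47 = 24.53 kN.

R_A = 24.53 kN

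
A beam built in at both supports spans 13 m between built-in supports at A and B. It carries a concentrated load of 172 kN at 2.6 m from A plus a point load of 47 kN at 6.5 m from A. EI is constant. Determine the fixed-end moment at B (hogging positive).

Release both end moments; the primary structure is a simply-supported span AB with redundants M_A and M_B.
On the primary (simply-supported) span, the end slopes from the loading are:
  at A: point load 172 at a = 2.6: Pab(L + b)/(6LEI) = 1395/EI
  at B: point load 172 at a = 2.6: Pab(L + a)/(6LEI) = 930.2/EI
  at A: point load 47 at a = 6.5: Pab(L + b)/(6LEI) = 496.4/EI
  at B: point load 47 at a = 6.5: Pab(L + a)/(6LEI) = 496.4/EI
  θ_A0 = 1892/EI,  θ_B0 = 1427/EI
Flexibility coefficients: a unit moment at one end gives L/(3EI) there and L/(6EI) at the far end, so f₁₁ = f₂₂ = 4.333/EI and f₁₂ = f₂₁ = 2.167/EI.
Compatibility — zero rotation at each built-in end:
  4.333 M_A + 2.167 M_B = 1892
  2.167 M_A + 4.333 M_B = 1427
Solving the pair gives M_A = 362.6 kN·m and M_B = 147.9 kN·m (hogging).

M_B = 147.9 kN·m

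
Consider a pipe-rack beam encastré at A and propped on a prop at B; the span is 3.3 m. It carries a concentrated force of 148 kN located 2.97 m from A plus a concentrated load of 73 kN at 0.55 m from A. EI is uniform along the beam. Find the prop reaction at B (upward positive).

Remove the prop at B; the released (primary) structure is a cantilever built in at A.
Primary-structure tip deflection at B by superposition:
  point load 148 at a = 2.97: Pa²(3L − a)/(6EI) = 1508/EI
  point load 73 at a = 0.55: Pa²(3L − a)/(6EI) = 34.41/EI
  δ_0 = 1542/EI
Tip deflection under a unit load at B: L³/(3EI) = 11.98/EI.
Compatibility at B: δ_0 − R_B·δ_{BB} = 0, so R_B = 1542/11.98 = 128.7 kN.

R_B = 128.7 kN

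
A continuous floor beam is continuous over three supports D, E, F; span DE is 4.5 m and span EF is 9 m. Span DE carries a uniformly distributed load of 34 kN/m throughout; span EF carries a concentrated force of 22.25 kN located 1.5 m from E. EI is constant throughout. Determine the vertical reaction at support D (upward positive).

Take M_E as the redundant. Released structure: two simple spans DE and EF with a hinge at E.
Discontinuity in slope at E on the released structure — sum the simple-span end rotations:
  span DE: UDL 34: wL³/(24EI) = 129.1/EI
  span EF: point load 22.25 at a = 1.5: Pab(L + b)/(6LEI) = 76.48/EI
  relative rotation θ_0 = (129.1 + 76.48)/EI = 205.6/EI
A unit hogging moment at E produces rotation L₁/(3EI) + L₂/(3EI) = 4.5/EI.
Slope continuity at E: θ_0 = M_E·4.5/EI, so M_E = 205.6/4.5 = 45.68 kN·m (hogging).
Span DE, ΣM about D with M_E applied at E: R_E^{DE}·4.5 = 344.2 + 45.68, so R_E^{DE} = 86.65 kN and R_D = 153 − 86.65 = 66.35 kN.

R_D = 66.35 kN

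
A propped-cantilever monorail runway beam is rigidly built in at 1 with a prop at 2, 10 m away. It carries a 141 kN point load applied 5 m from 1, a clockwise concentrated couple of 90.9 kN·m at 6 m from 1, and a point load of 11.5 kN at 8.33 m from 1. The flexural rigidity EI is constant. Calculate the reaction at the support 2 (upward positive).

Release the roller at 2. Primary structure: cantilever fixed at 1.
Primary-structure tip deflection at 2 by superposition:
  point load 141 at a = 5: Pa²(3L − a)/(6EI) = 14688/EI
  clockwise couple 90.9 at a = 6: M₀a(2L − a)/(2EI) = 3818/EI
  point load 11.5 at a = 8.33: Pa²(3L − a)/(6EI) = 2882/EI
  δ_0 = 21387/EI
Flexibility coefficient — unit upward force at 2: δ_{22} = L³/(3EI) = 333.3/EI.
The prop prevents deflection at 2: R_2 = δ_0/δ_{22} = 21387/333.3 = 64.16 kN.

R_2 = 64.16 kN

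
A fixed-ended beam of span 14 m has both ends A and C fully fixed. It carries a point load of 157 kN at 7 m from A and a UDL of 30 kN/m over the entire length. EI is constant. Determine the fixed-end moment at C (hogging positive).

Release both end moments; the primary structure is a simply-supported span AC with redundants M_A and M_C.
End rotations of the released simple span under the applied load (×1/EI):
  at A: point load 157 at a = 7: Pab(L + b)/(6LEI) = 1923/EI
  at C: point load 157 at a = 7: Pab(L + a)/(6LEI) = 1923/EI
  at A: UDL 30: wL³/(24EI) = 3430/EI
  at C: UDL 30: wL³/(24EI) = 3430/EI
  θ_A0 = 5353/EI,  θ_C0 = 5353/EI
Flexibility coefficients: a unit moment at one end gives L/(3EI) there and L/(6EI) at the far end, so f₁₁ = f₂₂ = 4.667/EI and f₁₂ = f₂₁ = 2.333/EI.
Compatibility — zero rotation at each built-in end:
  4.667 M_A + 2.333 M_C = 5353
  2.333 M_A + 4.667 M_C = 5353
Solving the pair gives M_A = 764.8 kN·m and M_C = 764.8 kN·m (hogging).

M_C = 764.8 kN·m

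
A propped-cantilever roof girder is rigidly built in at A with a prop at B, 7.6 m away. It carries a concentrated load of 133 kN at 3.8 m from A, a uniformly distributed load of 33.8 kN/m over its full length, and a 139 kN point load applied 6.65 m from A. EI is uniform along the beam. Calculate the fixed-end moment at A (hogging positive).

Release the roller at B. Primary structure: cantilever fixed at A.
Deflection at B on the released cantilever, summing each load's contribution:
  point load 133 at a = 3.8: Pa²(3L − a)/(6EI) = 6082/EI
  UDL 33.8: wL⁴/(8EI) = 14096/EI
  point load 139 at a = 6.65: Pa²(3L − a)/(6EI) = 16545/EI
  δ_0 = 36723/EI
Flexibility coefficient — unit upward force at B: δ_{BB} = L³/(3EI) = 146.3/EI.
Compatibility at B: δ_0 − R_B·δ_{BB} = 0, so R_B = 36723/146.3 = 251 kN.
Moment equilibrium about A: M_A = Σ(load moments about A) − R_B·L = 2406 − 251×7.6 = 498.6 kN·m.

M_A = 498.6 kN·m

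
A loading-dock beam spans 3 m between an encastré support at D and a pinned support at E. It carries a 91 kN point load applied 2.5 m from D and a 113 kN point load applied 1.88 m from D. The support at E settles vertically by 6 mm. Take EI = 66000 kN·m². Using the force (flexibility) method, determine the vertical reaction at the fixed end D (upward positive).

R_D = 126.9 kN

Release the roller at E. Primary structure: cantilever fixed at D.
Free-end deflection of the primary structure under the applied loading (downward +):
  point load 91 at a = 2.5: Pa²(3L − a)/(6EI) = 616.1/EI
  point load 113 at a = 1.88: Pa²(3L − a)/(6EI) = 473.9/EI
  δ_0 = 1090/EI
Tip deflection under a unit load at E: L³/(3EI) = 9/EI.
With EI = 66000 kN·m²: δ_0 = 0.016516 m and δ_{EE} = 0.000136 m/kN.
Compatibility — the beam at E must follow the support down by 0.006 m: δ_0 − R_E·δ_{EE} = 0.006, so R_E = (0.016516 − 0.006)/0.000136 = 77.12 kN.
Vertical equilibrium: R_D = ΣP − R_E = 204 − 77.12 = 126.9 kN.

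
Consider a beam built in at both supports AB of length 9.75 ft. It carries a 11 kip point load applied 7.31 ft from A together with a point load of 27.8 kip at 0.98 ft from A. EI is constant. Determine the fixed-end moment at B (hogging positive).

M_B = 17.55 kip·ft

Release both end moments; the primary structure is a simply-supported span AB with redundants M_A and M_B.
On the primary (simply-supported) span, the end slopes from the loading are:
  at A: point load 11 at a = 7.31: Pab(L + b)/(6LEI) = 40.88/EI
  at B: point load 11 at a = 7.31: Pab(L + a)/(6LEI) = 57.22/EI
  at A: point load 27.8 at a = 0.98: Pab(L + b)/(6LEI) = 75.64/EI
  at B: point load 27.8 at a = 0.98: Pab(L + a)/(6LEI) = 43.82/EI
  θ_A0 = 116.5/EI,  θ_B0 = 101/EI
Flexibility coefficients: a unit moment at one end gives L/(3EI) there and L/(6EI) at the far end, so f₁₁ = f₂₂ = 3.25/EI and f₁₂ = f₂₁ = 1.625/EI.
Compatibility — zero rotation at each built-in end:
  3.25 M_A + 1.625 M_B = 116.5
  1.625 M_A + 3.25 M_B = 101
Solving the pair gives M_A = 27.08 kip·ft and M_B = 17.55 kip·ft (hogging).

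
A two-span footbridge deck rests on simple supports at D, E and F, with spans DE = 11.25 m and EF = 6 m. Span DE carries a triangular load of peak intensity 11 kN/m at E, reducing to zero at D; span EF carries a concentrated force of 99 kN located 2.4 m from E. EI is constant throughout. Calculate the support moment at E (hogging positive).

M_E = 100.2 kN·m

Take M_E as the redundant. Released structure: two simple spans DE and EF with a hinge at E.
Discontinuity in slope at E on the released structure — sum the simple-span end rotations:
  span DE: triangular load, peak 11: w₀L³/(45EI) = 348/EI
  span EF: point load 99 at a = 2.4: Pab(L + b)/(6LEI) = 228.1/EI
  relative rotation θ_0 = (348 + 228.1)/EI = 576.1/EI
A unit hogging moment at E produces rotation L₁/(3EI) + L₂/(3EI) = 5.75/EI.
Compatibility: M_E·(L₁+L₂)/(3EI) = θ_0, giving M_E = 100.2 kN·m (hogging).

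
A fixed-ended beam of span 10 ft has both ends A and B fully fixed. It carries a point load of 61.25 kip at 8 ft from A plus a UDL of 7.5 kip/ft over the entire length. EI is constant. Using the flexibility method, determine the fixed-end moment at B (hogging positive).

M_B = 140.9 kip·ft

Take the two fixed-end moments M_A, M_B as redundants; the released structure is the simple span AB.
End rotations of the released simple span under the applied load (×1/EI):
  at A: point load 61.25 at a = 8: Pab(L + b)/(6LEI) = 196/EI
  at B: point load 61.25 at a = 8: Pab(L + a)/(6LEI) = 294/EI
  at A: UDL 7.5: wL³/(24EI) = 312.5/EI
  at B: UDL 7.5: wL³/(24EI) = 312.5/EI
  θ_A0 = 508.5/EI,  θ_B0 = 606.5/EI
Flexibility coefficients: a unit moment at one end gives L/(3EI) there and L/(6EI) at the far end, so f₁₁ = f₂₂ = 3.333/EI and f₁₂ = f₂₁ = 1.667/EI.
Compatibility — zero rotation at each built-in end:
  3.333 M_A + 1.667 M_B = 508.5
  1.667 M_A + 3.333 M_B = 606.5
Solving the pair gives M_A = 82.1 kip·ft and M_B = 140.9 kip·ft (hogging).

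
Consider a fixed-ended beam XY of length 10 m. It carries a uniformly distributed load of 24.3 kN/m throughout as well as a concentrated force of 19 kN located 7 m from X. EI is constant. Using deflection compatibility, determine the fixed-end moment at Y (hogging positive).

Take the two fixed-end moments M_X, M_Y as redundants; the released structure is the simple span XY.
End rotations of the released simple span under the applied load (×1/EI):
  at X: UDL 24.3: wL³/(24EI) = 1012/EI
  at Y: UDL 24.3: wL³/(24EI) = 1012/EI
  at X: point load 19 at a = 7: Pab(L + b)/(6LEI) = 86.45/EI
  at Y: point load 19 at a = 7: Pab(L + a)/(6LEI) = 113/EI
  θ_X0 = 1099/EI,  θ_Y0 = 1126/EI
Flexibility coefficients: a unit moment at one end gives L/(3EI) there and L/(6EI) at the far end, so f₁₁ = f₂₂ = 3.333/EI and f₁₂ = f₂₁ = 1.667/EI.
Compatibility — zero rotation at each built-in end:
  3.333 M_X + 1.667 M_Y = 1099
  1.667 M_X + 3.333 M_Y = 1126
Solving the pair gives M_X = 214.5 kN·m and M_Y = 230.4 kN·m (hogging).

M_Y = 230.4 kN·m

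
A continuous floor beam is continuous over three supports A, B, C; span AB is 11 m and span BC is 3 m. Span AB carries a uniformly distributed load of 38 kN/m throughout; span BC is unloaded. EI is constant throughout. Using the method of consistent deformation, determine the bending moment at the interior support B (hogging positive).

M_B = 451.6 kN·m

Release continuity at B by inserting a hinge; the redundant is the internal moment M_B. The primary structure is two simply-supported spans AB and BC.
End slopes at the hinge B, treating each span as simply supported:
  span AB: UDL 38: wL³/(24EI) = 2107/EI
  relative rotation θ_0 = (2107 + 0)/EI = 2107/EI
A unit hogging moment at B produces rotation L₁/(3EI) + L₂/(3EI) = 4.667/EI.
Slope continuity at B: θ_0 = M_B·4.667/EI, so M_B = 2107/4.667 = 451.6 kN·m (hogging).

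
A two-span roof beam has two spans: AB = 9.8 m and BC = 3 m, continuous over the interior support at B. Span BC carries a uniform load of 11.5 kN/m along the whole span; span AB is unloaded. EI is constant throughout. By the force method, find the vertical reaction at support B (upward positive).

R_B = 18.57 kN

Take M_B as the redundant. Released structure: two simple spans AB and BC with a hinge at B.
Discontinuity in slope at B on the released structure — sum the simple-span end rotations:
  span BC: UDL 11.5: wL³/(24EI) = 12.94/EI
  relative rotation θ_0 = (0 + 12.94)/EI = 12.94/EI
A unit hogging moment at B produces rotation L₁/(3EI) + L₂/(3EI) = 4.267/EI.
Compatibility: M_B·(L₁+L₂)/(3EI) = θ_0, giving M_B = 3.032 kN·m (hogging).
Span AB, ΣM about A with M_B applied at B: R_B^{AB}·9.8 = 0 + 3.032, so R_B^{AB} = 0.3094 kN and R_A = 0 − 0.3094 = -0.3094 kN.
Span BC, ΣM about C: R_B^{BC}·3 = 51.75 + 3.032, so R_B^{BC} = 18.26 kN and R_C = 34.5 − 18.26 = 16.24 kN.
R_B = 0.3094 + 18.26 = 18.57 kN.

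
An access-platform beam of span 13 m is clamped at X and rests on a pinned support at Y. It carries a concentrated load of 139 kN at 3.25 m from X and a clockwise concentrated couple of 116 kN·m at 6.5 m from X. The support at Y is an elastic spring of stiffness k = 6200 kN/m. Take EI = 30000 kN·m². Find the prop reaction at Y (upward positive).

Choose R_Y as the redundant. The primary structure is the cantilever fixed at X.
Downward deflection at the released point Y due to the loads:
  point load 139 at a = 3.25: Pa²(3L − a)/(6EI) = 8748/EI
  clockwise couple 116 at a = 6.5: M₀a(2L − a)/(2EI) = 7352/EI
  δ_0 = 16099/EI
Tip deflection under a unit load at Y: L³/(3EI) = 732.3/EI.
With EI = 30000 kN·m²: δ_0 = 0.53665 m and δ_{YY} = 0.024411 m/kN.
Compatibility — the spring shortens by R_Y/k under the reaction it provides: δ_0 − R_Y·δ_{YY} = R_Y/k. With 1/k = 0.000161 m/kN, R_Y = δ_0 / (δ_{YY} + 1/k) = 0.53665 / (0.024411 + 0.000161) = 21.84 kN.

R_Y = 21.84 kN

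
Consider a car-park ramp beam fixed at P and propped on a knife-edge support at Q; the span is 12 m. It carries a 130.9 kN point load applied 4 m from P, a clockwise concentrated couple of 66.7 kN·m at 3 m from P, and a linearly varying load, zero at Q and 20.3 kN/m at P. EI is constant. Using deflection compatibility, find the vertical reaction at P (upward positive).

R_P = 205.3 kN

Choose R_Q as the redundant. The primary structure is the cantilever fixed at P.
Free-end deflection of the primary structure under the applied loading (downward +):
  point load 130.9 at a = 4: Pa²(3L − a)/(6EI) = 11170/EI
  clockwise couple 66.7 at a = 3: M₀a(2L − a)/(2EI) = 2101/EI
  triangular load, peak 20.3 at the fixed end: w₀L⁴/(30EI) = 14031/EI
  δ_0 = 27303/EI
Tip deflection under a unit load at Q: L³/(3EI) = 576/EI.
The prop prevents deflection at Q: R_Q = δ_0/δ_{QQ} = 27303/576 = 47.4 kN.
Vertical equilibrium: R_P = ΣP − R_Q = 252.7 − 47.4 = 205.3 kN.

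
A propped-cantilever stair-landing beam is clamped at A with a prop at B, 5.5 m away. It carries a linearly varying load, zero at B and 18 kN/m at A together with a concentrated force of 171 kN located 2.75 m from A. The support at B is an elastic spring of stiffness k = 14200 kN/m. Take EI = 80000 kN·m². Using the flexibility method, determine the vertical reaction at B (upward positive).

R_B = 57.5 kN

Choose R_B as the redundant. The primary structure is the cantilever fixed at A.
Downward deflection at the released point B due to the loads:
  triangular load, peak 18 at the fixed end: w₀L⁴/(30EI) = 549/EI
  point load 171 at a = 2.75: Pa²(3L − a)/(6EI) = 2964/EI
  δ_0 = 3513/EI
Tip deflection under a unit load at B: L³/(3EI) = 55.46/EI.
With EI = 80000 kN·m²: δ_0 = 0.043907 m and δ_{BB} = 0.000693 m/kN.
Compatibility — the spring shortens by R_B/k under the reaction it provides: δ_0 − R_B·δ_{BB} = R_B/k. With 1/k = 0.00007 m/kN, R_B = δ_0 / (δ_{BB} + 1/k) = 0.043907 / (0.000693 + 0.00007) = 57.5 kN.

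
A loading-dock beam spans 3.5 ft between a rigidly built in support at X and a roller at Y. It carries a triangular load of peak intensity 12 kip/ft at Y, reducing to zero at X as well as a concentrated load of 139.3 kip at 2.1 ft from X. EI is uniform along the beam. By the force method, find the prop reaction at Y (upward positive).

Take the reaction at Y as the redundant and release it; the primary structure is a cantilever fixed at X.
Free-end deflection of the primary structure under the applied loading (downward +):
  triangular load, peak 12 at the free end: 11w₀L⁴/(120EI) = 165.1/EI
  point load 139.3 at a = 2.1: Pa²(3L − a)/(6EI) = 860/EI
  δ_0 = 1025/EI
Flexibility coefficient — unit upward force at Y: δ_{YY} = L³/(3EI) = 14.29/EI.
Compatibility at Y: δ_0 − R_Y·δ_{YY} = 0, so R_Y = 1025/14.29 = 71.73 kip.

R_Y = 71.73 kip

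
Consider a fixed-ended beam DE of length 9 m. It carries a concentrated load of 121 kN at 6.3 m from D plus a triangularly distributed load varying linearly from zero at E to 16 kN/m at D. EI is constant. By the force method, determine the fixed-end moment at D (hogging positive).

Take the two fixed-end moments M_D, M_E as redundants; the released structure is the simple span DE.
On the primary (simply-supported) span, the end slopes from the loading are:
  at D: point load 121 at a = 6.3: Pab(L + b)/(6LEI) = 445.9/EI
  at E: point load 121 at a = 6.3: Pab(L + a)/(6LEI) = 583.2/EI
  at D: triangular load, peak 16: w₀L³/(45EI) = 259.2/EI
  at E: triangular load, peak 16: 7w₀L³/(360EI) = 226.8/EI
  θ_D0 = 705.1/EI,  θ_E0 = 810/EI
Flexibility coefficients: a unit moment at one end gives L/(3EI) there and L/(6EI) at the far end, so f₁₁ = f₂₂ = 3/EI and f₁₂ = f₂₁ = 1.5/EI.
Compatibility — zero rotation at each built-in end:
  3 M_D + 1.5 M_E = 705.1
  1.5 M_D + 3 M_E = 810
Solving the pair gives M_D = 133.4 kN·m and M_E = 203.3 kN·m (hogging).

M_D = 133.4 kN·m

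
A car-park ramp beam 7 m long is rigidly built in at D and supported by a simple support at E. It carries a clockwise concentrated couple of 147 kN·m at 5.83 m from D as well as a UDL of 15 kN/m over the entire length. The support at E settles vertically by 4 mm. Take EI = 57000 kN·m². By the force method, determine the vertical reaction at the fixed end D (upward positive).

R_D = 37 kN

Remove the prop at E; the released (primary) structure is a cantilever built in at D.
Downward deflection at the released point E due to the loads:
  clockwise couple 147 at a = 5.83: M₀a(2L − a)/(2EI) = 3501/EI
  UDL 15: wL⁴/(8EI) = 4502/EI
  δ_0 = 8003/EI
Flexibility coefficient — unit upward force at E: δ_{EE} = L³/(3EI) = 114.3/EI.
With EI = 57000 kN·m²: δ_0 = 0.1404 m and δ_{EE} = 0.002006 m/kN.
Compatibility — the beam at E must follow the support down by 0.004 m: δ_0 − R_E·δ_{EE} = 0.004, so R_E = (0.1404 − 0.004)/0.002006 = 68 kN.
Vertical equilibrium: R_D = ΣP − R_E = 105 − 68 = 37 kN.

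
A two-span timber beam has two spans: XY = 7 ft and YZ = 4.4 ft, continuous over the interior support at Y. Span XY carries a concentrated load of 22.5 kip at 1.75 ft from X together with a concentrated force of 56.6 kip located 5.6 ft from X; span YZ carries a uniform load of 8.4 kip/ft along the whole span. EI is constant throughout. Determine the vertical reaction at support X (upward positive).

Release continuity at Y by inserting a hinge; the redundant is the internal moment M_Y. The primary structure is two simply-supported spans XY and YZ.
End slopes at the hinge Y, treating each span as simply supported:
  span XY: point load 22.5 at a = 1.75: Pab(L + a)/(6LEI) = 43.07/EI
  span XY: point load 56.6 at a = 5.6: Pab(L + a)/(6LEI) = 133.1/EI
  span YZ: UDL 8.4: wL³/(24EI) = 29.81/EI
  relative rotation θ_0 = (176.2 + 29.81)/EI = 206/EI
A unit hogging moment at Y produces rotation L₁/(3EI) + L₂/(3EI) = 3.8/EI.
Compatibility: M_Y·(L₁+L₂)/(3EI) = θ_0, giving M_Y = 54.21 kip·ft (hogging).
Span XY, ΣM about X with M_Y applied at Y: R_Y^{XY}·7 = 356.3 + 54.21, so R_Y^{XY} = 58.65 kip and R_X = 79.1 − 58.65 = 20.45 kip.

R_X = 20.45 kip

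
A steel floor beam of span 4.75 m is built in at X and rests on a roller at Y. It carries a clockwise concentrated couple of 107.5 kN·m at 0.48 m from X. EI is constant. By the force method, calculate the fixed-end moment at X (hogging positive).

M_X = 76.56 kN·m

Take the reaction at Y as the redundant and release it; the primary structure is a cantilever fixed at X.
Downward deflection at the released point Y due to the loads:
  clockwise couple 107.5 at a = 0.48: M₀a(2L − a)/(2EI) = 232.7/EI
Flexibility coefficient — unit upward force at Y: δ_{YY} = L³/(3EI) = 35.72/EI.
The prop prevents deflection at Y: R_Y = δ_0/δ_{YY} = 232.7/35.72 = 6.514 kN.
Moment equilibrium about X: M_X = Σ(load moments about X) − R_Y·L = 107.5 − 6.514×4.75 = 76.56 kN·m.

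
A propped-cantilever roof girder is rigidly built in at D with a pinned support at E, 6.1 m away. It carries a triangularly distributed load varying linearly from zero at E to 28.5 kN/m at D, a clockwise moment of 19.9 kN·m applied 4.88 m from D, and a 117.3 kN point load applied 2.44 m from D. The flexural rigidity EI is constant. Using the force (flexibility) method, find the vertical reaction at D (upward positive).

Take the reaction at E as the redundant and release it; the primary structure is a cantilever fixed at D.
Free-end deflection of the primary structure under the applied loading (downward +):
  triangular load, peak 28.5 at the fixed end: w₀L⁴/(30EI) = 1315/EI
  clockwise couple 19.9 at a = 4.88: M₀a(2L − a)/(2EI) = 355.4/EI
  point load 117.3 at a = 2.44: Pa²(3L − a)/(6EI) = 1846/EI
  δ_0 = 3517/EI
Tip deflection under a unit load at E: L³/(3EI) = 75.66/EI.
Compatibility at E: δ_0 − R_E·δ_{EE} = 0, so R_E = 3517/75.66 = 46.48 kN.
Vertical equilibrium: R_D = ΣP − R_E = 204.2 − 46.48 = 157.7 kN.

R_D = 157.7 kN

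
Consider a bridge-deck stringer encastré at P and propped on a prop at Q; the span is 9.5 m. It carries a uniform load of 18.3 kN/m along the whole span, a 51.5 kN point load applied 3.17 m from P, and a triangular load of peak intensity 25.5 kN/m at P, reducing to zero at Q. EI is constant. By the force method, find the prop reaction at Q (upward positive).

Remove the prop at Q; the released (primary) structure is a cantilever built in at P.
Deflection at Q on the released cantilever, summing each load's contribution:
  UDL 18.3: wL⁴/(8EI) = 18632/EI
  point load 51.5 at a = 3.17: Pa²(3L − a)/(6EI) = 2185/EI
  triangular load, peak 25.5 at the fixed end: w₀L⁴/(30EI) = 6923/EI
  δ_0 = 27740/EI
Flexibility coefficient — unit upward force at Q: δ_{QQ} = L³/(3EI) = 285.8/EI.
Compatibility at Q: δ_0 − R_Q·δ_{QQ} = 0, so R_Q = 27740/285.8 = 97.06 kN.

R_Q = 97.06 kN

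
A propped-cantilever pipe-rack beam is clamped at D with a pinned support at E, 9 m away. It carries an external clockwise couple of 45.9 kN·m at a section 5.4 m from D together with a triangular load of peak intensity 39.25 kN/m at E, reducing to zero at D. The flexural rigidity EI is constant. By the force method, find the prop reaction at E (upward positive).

Take the reaction at E as the redundant and release it; the primary structure is a cantilever fixed at D.
Deflection at E on the released cantilever, summing each load's contribution:
  clockwise couple 45.9 at a = 5.4: M₀a(2L − a)/(2EI) = 1562/EI
  triangular load, peak 39.25 at the free end: 11w₀L⁴/(120EI) = 23606/EI
  δ_0 = 25167/EI
Flexibility coefficient — unit upward force at E: δ_{EE} = L³/(3EI) = 243/EI.
Compatibility at E: δ_0 − R_E·δ_{EE} = 0, so R_E = 25167/243 = 103.6 kN.

R_E = 103.6 kN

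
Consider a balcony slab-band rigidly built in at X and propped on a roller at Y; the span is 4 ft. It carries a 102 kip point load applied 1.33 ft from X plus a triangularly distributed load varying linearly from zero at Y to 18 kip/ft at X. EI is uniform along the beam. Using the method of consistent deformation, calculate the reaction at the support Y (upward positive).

R_Y = 22.24 kip

Take the reaction at Y as the redundant and release it; the primary structure is a cantilever fixed at X.
Primary-structure tip deflection at Y by superposition:
  point load 102 at a = 1.33: Pa²(3L − a)/(6EI) = 320.9/EI
  triangular load, peak 18 at the fixed end: w₀L⁴/(30EI) = 153.6/EI
  δ_0 = 474.5/EI
Flexibility coefficient — unit upward force at Y: δ_{YY} = L³/(3EI) = 21.33/EI.
Compatibility at Y: δ_0 − R_Y·δ_{YY} = 0, so R_Y = 474.5/21.33 = 22.24 kip.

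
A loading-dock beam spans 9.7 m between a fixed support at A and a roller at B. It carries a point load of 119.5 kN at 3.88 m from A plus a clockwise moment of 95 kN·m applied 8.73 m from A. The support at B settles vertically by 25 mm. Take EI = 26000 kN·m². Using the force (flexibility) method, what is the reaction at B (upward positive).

Remove the prop at B; the released (primary) structure is a cantilever built in at A.
Primary-structure tip deflection at B by superposition:
  point load 119.5 at a = 3.88: Pa²(3L − a)/(6EI) = 7562/EI
  clockwise couple 95 at a = 8.73: M₀a(2L − a)/(2EI) = 4425/EI
  δ_0 = 11986/EI
Flexibility coefficient — unit upward force at B: δ_{BB} = L³/(3EI) = 304.2/EI.
With EI = 26000 kN·m²: δ_0 = 0.46101 m and δ_{BB} = 0.011701 m/kN.
Compatibility — the beam at B must follow the support down by 0.025 m: δ_0 − R_B·δ_{BB} = 0.025, so R_B = (0.46101 − 0.025)/0.011701 = 37.26 kN.

R_B = 37.26 kN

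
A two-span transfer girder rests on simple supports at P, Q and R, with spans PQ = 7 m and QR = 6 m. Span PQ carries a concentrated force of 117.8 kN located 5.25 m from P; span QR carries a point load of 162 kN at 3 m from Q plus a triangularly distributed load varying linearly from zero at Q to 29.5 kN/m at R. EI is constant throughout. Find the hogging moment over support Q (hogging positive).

Insert a hinge at Q; M_Q is the redundant, and each span becomes simply supported.
Discontinuity in slope at Q on the released structure — sum the simple-span end rotations:
  span PQ: point load 117.8 at a = 5.25: Pab(L + a)/(6LEI) = 315.7/EI
  span QR: point load 162 at a = 3: Pab(L + b)/(6LEI) = 364.5/EI
  span QR: triangular load, peak 29.5: 7w₀L³/(360EI) = 123.9/EI
  relative rotation θ_0 = (315.7 + 488.4)/EI = 804.1/EI
A unit hogging moment at Q produces rotation L₁/(3EI) + L₂/(3EI) = 4.333/EI.
Compatibility: M_Q·(L₁+L₂)/(3EI) = θ_0, giving M_Q = 185.6 kN·m (hogging).

M_Q = 185.6 kN·m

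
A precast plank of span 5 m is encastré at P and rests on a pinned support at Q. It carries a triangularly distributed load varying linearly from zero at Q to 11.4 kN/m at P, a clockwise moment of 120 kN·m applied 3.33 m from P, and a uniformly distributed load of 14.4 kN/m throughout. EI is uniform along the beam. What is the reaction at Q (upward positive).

Choose R_Q as the redundant. The primary structure is the cantilever fixed at P.
Deflection at Q on the released cantilever, summing each load's contribution:
  triangular load, peak 11.4 at the fixed end: w₀L⁴/(30EI) = 237.5/EI
  clockwise couple 120 at a = 3.33: M₀a(2L − a)/(2EI) = 1333/EI
  UDL 14.4: wL⁴/(8EI) = 1125/EI
  δ_0 = 2695/EI
Flexibility coefficient — unit upward force at Q: δ_{QQ} = L³/(3EI) = 41.67/EI.
Compatibility at Q: δ_0 − R_Q·δ_{QQ} = 0, so R_Q = 2695/41.67 = 64.68 kN.

R_Q = 64.68 kN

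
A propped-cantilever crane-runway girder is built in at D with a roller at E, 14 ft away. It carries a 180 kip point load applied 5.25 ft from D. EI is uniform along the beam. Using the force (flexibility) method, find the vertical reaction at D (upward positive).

R_D = 146.8 kip

Choose R_E as the redundant. The primary structure is the cantilever fixed at D.
Free-end deflection of the primary structure under the applied loading (downward +):
  point load 180 at a = 5.25: Pa²(3L − a)/(6EI) = 30388/EI
Flexibility coefficient — unit upward force at E: δ_{EE} = L³/(3EI) = 914.7/EI.
The prop prevents deflection at E: R_E = δ_0/δ_{EE} = 30388/914.7 = 33.22 kip.
Vertical equilibrium: R_D = ΣP − R_E = 180 − 33.22 = 146.8 kip.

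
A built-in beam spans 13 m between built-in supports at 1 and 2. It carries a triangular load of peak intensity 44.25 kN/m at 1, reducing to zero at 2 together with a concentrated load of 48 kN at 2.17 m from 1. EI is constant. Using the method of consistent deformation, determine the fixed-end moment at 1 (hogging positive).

M_1 = 446.2 kN·m

Take the two fixed-end moments M_1, M_2 as redundants; the released structure is the simple span 12.
On the primary (simply-supported) span, the end slopes from the loading are:
  at 1: triangular load, peak 44.25: w₀L³/(45EI) = 2160/EI
  at 2: triangular load, peak 44.25: 7w₀L³/(360EI) = 1890/EI
  at 1: point load 48 at a = 2.17: Pab(L + b)/(6LEI) = 344.6/EI
  at 2: point load 48 at a = 2.17: Pab(L + a)/(6LEI) = 219.4/EI
  θ_10 = 2505/EI,  θ_20 = 2110/EI
Flexibility coefficients: a unit moment at one end gives L/(3EI) there and L/(6EI) at the far end, so f₁₁ = f₂₂ = 4.333/EI and f₁₂ = f₂₁ = 2.167/EI.
Compatibility — zero rotation at each built-in end:
  4.333 M_1 + 2.167 M_2 = 2505
  2.167 M_1 + 4.333 M_2 = 2110
Solving the pair gives M_1 = 446.2 kN·m and M_2 = 263.8 kN·m (hogging).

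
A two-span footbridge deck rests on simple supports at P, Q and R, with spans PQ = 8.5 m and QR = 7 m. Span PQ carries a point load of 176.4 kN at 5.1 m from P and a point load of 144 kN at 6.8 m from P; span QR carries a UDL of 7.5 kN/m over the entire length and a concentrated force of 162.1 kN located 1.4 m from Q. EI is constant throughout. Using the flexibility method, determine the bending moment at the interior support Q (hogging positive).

M_Q = 349.1 kN·m

Release continuity at Q by inserting a hinge; the redundant is the internal moment M_Q. The primary structure is two simply-supported spans PQ and QR.
End slopes at the hinge Q, treating each span as simply supported:
  span PQ: point load 176.4 at a = 5.1: Pab(L + a)/(6LEI) = 815.7/EI
  span PQ: point load 144 at a = 6.8: Pab(L + a)/(6LEI) = 499.4/EI
  span QR: UDL 7.5: wL³/(24EI) = 107.2/EI
  span QR: point load 162.1 at a = 1.4: Pab(L + b)/(6LEI) = 381.3/EI
  relative rotation θ_0 = (1315 + 488.4)/EI = 1804/EI
A unit hogging moment at Q produces rotation L₁/(3EI) + L₂/(3EI) = 5.167/EI.
Compatibility: M_Q·(L₁+L₂)/(3EI) = θ_0, giving M_Q = 349.1 kN·m (hogging).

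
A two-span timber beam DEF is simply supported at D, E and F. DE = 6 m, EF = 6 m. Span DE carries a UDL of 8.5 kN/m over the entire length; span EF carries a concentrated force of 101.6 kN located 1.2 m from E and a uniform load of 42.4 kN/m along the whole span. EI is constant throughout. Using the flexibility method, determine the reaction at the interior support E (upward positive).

R_E = 286.8 kN

Take M_E as the redundant. Released structure: two simple spans DE and EF with a hinge at E.
Discontinuity in slope at E on the released structure — sum the simple-span end rotations:
  span DE: UDL 8.5: wL³/(24EI) = 76.5/EI
  span EF: point load 101.6 at a = 1.2: Pab(L + b)/(6LEI) = 175.6/EI
  span EF: UDL 42.4: wL³/(24EI) = 381.6/EI
  relative rotation θ_0 = (76.5 + 557.2)/EI = 633.7/EI
A unit hogging moment at E produces rotation L₁/(3EI) + L₂/(3EI) = 4/EI.
Compatibility: M_E·(L₁+L₂)/(3EI) = θ_0, giving M_E = 158.4 kN·m (hogging).
Span DE, ΣM about D with M_E applied at E: R_E^{DE}·6 = 153 + 158.4, so R_E^{DE} = 51.9 kN and R_D = 51 − 51.9 = -0.9027 kN.
Span EF, ΣM about F: R_E^{EF}·6 = 1251 + 158.4, so R_E^{EF} = 234.9 kN and R_F = 356 − 234.9 = 121.1 kN.
R_E = 51.9 + 234.9 = 286.8 kN.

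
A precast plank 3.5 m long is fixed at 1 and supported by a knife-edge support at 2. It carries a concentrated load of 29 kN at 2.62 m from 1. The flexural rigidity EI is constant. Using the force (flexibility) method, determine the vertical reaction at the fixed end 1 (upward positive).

Remove the prop at 2; the released (primary) structure is a cantilever built in at 1.
Deflection at 2 on the released cantilever, summing each load's contribution:
  point load 29 at a = 2.62: Pa²(3L − a)/(6EI) = 261.4/EI
Flexibility coefficient — unit upward force at 2: δ_{22} = L³/(3EI) = 14.29/EI.
Compatibility at 2: δ_0 − R_2·δ_{22} = 0, so R_2 = 261.4/14.29 = 18.29 kN.
Vertical equilibrium: R_1 = ΣP − R_2 = 29 − 18.29 = 10.71 kN.

R_1 = 10.71 kN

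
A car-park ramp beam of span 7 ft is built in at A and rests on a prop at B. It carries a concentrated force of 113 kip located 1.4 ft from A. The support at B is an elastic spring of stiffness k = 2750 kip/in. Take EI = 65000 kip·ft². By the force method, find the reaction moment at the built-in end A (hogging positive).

M_A = 114.7 kip·ft

Release the roller at B. Primary structure: cantilever fixed at A.
Downward deflection at the released point B due to the loads:
  point load 113 at a = 1.4: Pa²(3L − a)/(6EI) = 723.5/EI
Tip deflection under a unit load at B: L³/(3EI) = 114.3/EI.
With EI = 65000 kip·ft²: δ_0 = 0.011131 ft and δ_{BB} = 0.001759 ft/kip.
Compatibility — the spring shortens by R_B/k under the reaction it provides: δ_0 − R_B·δ_{BB} = R_B/k. With 1/k = 1/(2750×12) ft/kip = 0.00003 ft/kip, R_B = δ_0 / (δ_{BB} + 1/k) = 0.011131 / (0.001759 + 0.00003) = 6.221 kip.
Moment equilibrium about A: M_A = Σ(load moments about A) − R_B·L = 158.2 − 6.221×7 = 114.7 kip·ft.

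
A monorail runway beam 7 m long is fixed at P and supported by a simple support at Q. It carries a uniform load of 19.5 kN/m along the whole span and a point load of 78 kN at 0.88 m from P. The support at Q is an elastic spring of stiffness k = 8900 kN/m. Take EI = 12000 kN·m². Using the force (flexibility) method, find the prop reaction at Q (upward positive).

Take the reaction at Q as the redundant and release it; the primary structure is a cantilever fixed at P.
Downward deflection at the released point Q due to the loads:
  UDL 19.5: wL⁴/(8EI) = 5852/EI
  point load 78 at a = 0.88: Pa²(3L − a)/(6EI) = 202.6/EI
  δ_0 = 6055/EI
Flexibility coefficient — unit upward force at Q: δ_{QQ} = L³/(3EI) = 114.3/EI.
With EI = 12000 kN·m²: δ_0 = 0.50458 m and δ_{QQ} = 0.009528 m/kN.
Compatibility — the spring shortens by R_Q/k under the reaction it provides: δ_0 − R_Q·δ_{QQ} = R_Q/k. With 1/k = 0.000112 m/kN, R_Q = δ_0 / (δ_{QQ} + 1/k) = 0.50458 / (0.009528 + 0.000112) = 52.34 kN.

R_Q = 52.34 kN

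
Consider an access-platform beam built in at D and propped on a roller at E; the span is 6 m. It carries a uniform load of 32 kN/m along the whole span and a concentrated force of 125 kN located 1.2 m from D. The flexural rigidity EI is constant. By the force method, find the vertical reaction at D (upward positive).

Choose R_E as the redundant. The primary structure is the cantilever fixed at D.
Primary-structure tip deflection at E by superposition:
  UDL 32: wL⁴/(8EI) = 5184/EI
  point load 125 at a = 1.2: Pa²(3L − a)/(6EI) = 504/EI
  δ_0 = 5688/EI
Flexibility coefficient — unit upward force at E: δ_{EE} = L³/(3EI) = 72/EI.
Compatibility at E: δ_0 − R_E·δ_{EE} = 0, so R_E = 5688/72 = 79 kN.
Vertical equilibrium: R_D = ΣP − R_E = 317 − 79 = 238 kN.

R_D = 238 kN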